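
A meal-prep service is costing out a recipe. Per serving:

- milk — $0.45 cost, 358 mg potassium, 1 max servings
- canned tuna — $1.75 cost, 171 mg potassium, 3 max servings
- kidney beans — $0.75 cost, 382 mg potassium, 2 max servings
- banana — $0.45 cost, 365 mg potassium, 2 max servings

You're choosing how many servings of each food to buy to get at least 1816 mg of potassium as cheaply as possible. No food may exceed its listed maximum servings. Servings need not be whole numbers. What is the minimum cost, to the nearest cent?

$2.78

Cost per mg of potassium: banana $0.0012, milk $0.0013, kidney beans $0.0020, canned tuna $0.0102.
Take 2 servings of banana: +730.0 mg potassium for $0.90 (total $0.90, still need 1086.0 mg).
Take 1 serving of milk: +358.0 mg potassium for $0.45 (total $1.35, still need 728.0 mg).
Take 1.906 servings of kidney beans: +728.0 mg potassium for $1.43 (total $2.78, still need 0.0 mg).
Filling from the cheapest source first is optimal under one linear minimum: $2.78.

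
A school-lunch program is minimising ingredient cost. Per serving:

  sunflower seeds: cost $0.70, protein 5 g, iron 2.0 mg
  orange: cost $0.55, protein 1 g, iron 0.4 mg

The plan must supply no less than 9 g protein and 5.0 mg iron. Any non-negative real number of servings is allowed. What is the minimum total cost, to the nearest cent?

sunflower seeds only: max(9/5, 5.0/2.0) = 2.5 servings → $1.75.
orange only: max(9/1, 5.0/0.4) = 12.5 servings → $6.88.
sunflower seeds + orange (both tight): parallel constraints — no distinct corner.
The minimum over all feasible corners is $1.75.

$1.75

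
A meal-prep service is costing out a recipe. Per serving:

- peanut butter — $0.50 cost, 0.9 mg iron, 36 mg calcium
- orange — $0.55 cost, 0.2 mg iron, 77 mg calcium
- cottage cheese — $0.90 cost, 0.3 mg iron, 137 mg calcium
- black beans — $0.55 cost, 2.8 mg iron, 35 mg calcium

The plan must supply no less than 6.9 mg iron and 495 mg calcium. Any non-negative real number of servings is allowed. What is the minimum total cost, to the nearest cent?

$3.94

At the optimum either one food covers both requirements or two foods hit both targets exactly; no other combination can be cheaper.
peanut butter only: max(6.9/0.9, 495/36) = 13.75 servings → $6.88.
orange only: max(6.9/0.2, 495/77) = 34.5 servings → $18.98.
cottage cheese only: max(6.9/0.3, 495/137) = 23 servings → $20.70.
black beans only: max(6.9/2.8, 495/35) = 14.14 servings → $7.78.
peanut butter + orange with both tight: 6.961 servings and 3.174 servings → $5.23.
peanut butter + cottage cheese with both tight: 7.083 servings and 1.752 servings → $5.12.
peanut butter + black beans: the both-tight solution has a negative serving — not a feasible corner.
orange + cottage cheese with both targets exact would need a negative amount; discard.
orange + black beans with both tight: 5.487 servings and 2.072 servings → $4.16.
cottage cheese + black beans with both tight: 3.068 servings and 2.136 servings → $3.94.
The minimum over all feasible corners is $3.94.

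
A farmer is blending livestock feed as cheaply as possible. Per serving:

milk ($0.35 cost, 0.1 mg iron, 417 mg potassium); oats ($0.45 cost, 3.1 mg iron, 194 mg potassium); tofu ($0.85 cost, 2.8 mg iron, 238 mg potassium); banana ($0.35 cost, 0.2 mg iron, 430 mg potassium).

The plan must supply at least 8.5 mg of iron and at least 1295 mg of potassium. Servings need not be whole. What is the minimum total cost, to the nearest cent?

$1.82

With two linear requirements the optimum uses one or two foods; enumerate the corners.
milk only: max(8.5/0.1, 1295/417) = 85 servings → $29.75.
oats only: max(8.5/3.1, 1295/194) = 6.675 servings → $3.00.
tofu only: max(8.5/2.8, 1295/238) = 5.441 servings → $4.62.
banana only: max(8.5/0.2, 1295/430) = 42.5 servings → $14.88.
milk + oats with both tight: 1.858 servings and 2.682 servings → $1.86.
milk + tofu with both tight: 1.401 servings and 2.986 servings → $3.03.
milk + banana with both targets exact would need a negative amount; discard.
oats + tofu with both targets exact would need a negative amount; discard.
oats + banana with both tight: 2.624 servings and 1.828 servings → $1.82.
tofu + banana with both tight: 2.937 servings and 1.386 servings → $2.98.
The minimum over all feasible corners is $1.82.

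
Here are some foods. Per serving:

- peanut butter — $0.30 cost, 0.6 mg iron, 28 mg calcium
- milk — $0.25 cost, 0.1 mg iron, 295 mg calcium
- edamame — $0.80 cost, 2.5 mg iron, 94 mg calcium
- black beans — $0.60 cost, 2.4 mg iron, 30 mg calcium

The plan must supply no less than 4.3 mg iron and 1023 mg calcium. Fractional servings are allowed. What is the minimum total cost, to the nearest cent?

peanut butter only: max(4.3/0.6, 1023/28) = 36.54 servings → $10.96.
milk only: max(4.3/0.1, 1023/295) = 43 servings → $10.75.
edamame only: max(4.3/2.5, 1023/94) = 10.88 servings → $8.71.
black beans only: max(4.3/2.4, 1023/30) = 34.1 servings → $20.46.
peanut butter + milk with both tight: 6.695 servings and 2.832 servings → $2.72.
peanut butter + edamame with both targets exact would need a negative amount; discard.
peanut butter + black beans: the both-tight solution has a negative serving — not a feasible corner.
milk + edamame with both tight: 2.957 servings and 1.602 servings → $2.02.
milk + black beans with both tight: 3.3 servings and 1.654 servings → $1.82.
edamame + black beans: intersection lies outside the first quadrant.
Cheapest feasible corner: $1.82.

$1.82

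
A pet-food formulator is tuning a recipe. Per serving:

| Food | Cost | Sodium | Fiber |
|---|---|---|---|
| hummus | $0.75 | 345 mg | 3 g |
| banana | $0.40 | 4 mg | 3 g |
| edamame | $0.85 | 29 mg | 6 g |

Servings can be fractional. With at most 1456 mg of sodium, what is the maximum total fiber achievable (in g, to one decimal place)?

Fiber per mg sodium: banana 0.75, edamame 0.2069, hummus 0.008696.
With no serving limits, spend the whole sodium allowance on banana: 1456 mg / 4 mg × 3 g = 1092.0 g.

1092.0 g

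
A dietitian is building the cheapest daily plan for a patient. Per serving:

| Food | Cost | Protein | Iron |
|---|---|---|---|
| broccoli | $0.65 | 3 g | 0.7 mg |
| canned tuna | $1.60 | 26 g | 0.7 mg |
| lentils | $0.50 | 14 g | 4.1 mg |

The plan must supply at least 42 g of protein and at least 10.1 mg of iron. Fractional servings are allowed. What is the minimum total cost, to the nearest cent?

$1.50

Check every corner: each single food scaled to meet both minima, and each pair solved so both constraints bind.
broccoli only: max(42/3, 10.1/0.7) = 14.43 servings → $9.38.
canned tuna only: max(42/26, 10.1/0.7) = 14.43 servings → $23.09.
lentils only: max(42/14, 10.1/4.1) = 3 servings → $1.50.
broccoli + canned tuna with both targets exact would need a negative amount; discard.
broccoli + lentils with both tight: 12.32 servings and 0.36 servings → $8.19.
canned tuna + lentils with both tight: 0.3182 servings and 2.409 servings → $1.71.
Cheapest feasible corner: $1.50.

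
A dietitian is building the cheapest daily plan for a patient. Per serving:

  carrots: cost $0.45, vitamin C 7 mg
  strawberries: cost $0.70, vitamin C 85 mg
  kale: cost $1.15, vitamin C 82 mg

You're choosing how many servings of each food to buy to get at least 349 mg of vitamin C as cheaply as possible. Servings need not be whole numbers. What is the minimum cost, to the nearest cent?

Cost per mg of vitamin C: strawberries $0.0082, kale $0.0140, carrots $0.0643.
With no serving limits, use only strawberries: 349 mg / 85 mg = 4.106 servings × $0.70 = $2.87.

$2.87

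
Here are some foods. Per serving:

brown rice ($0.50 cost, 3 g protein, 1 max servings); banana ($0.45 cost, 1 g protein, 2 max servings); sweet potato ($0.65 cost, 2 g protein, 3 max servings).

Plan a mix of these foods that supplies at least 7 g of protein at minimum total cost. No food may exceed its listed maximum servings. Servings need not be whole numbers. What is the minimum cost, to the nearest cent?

Cost per g of protein: brown rice $0.1667, sweet potato $0.3250, banana $0.4500.
Take 1 serving of brown rice: +3.0 g protein for $0.50 (total $0.50, still need 4.0 g).
Take 2 servings of sweet potato: +4.0 g protein for $1.30 (total $1.80, still need 0.0 g).
Filling from the cheapest source first is optimal under one linear minimum: $1.80.

$1.80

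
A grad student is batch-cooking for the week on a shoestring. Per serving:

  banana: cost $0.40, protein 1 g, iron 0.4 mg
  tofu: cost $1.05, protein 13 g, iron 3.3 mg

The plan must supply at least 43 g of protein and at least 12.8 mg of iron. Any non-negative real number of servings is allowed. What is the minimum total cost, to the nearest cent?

Two binding constraints pin down two serving amounts, so the optimal mix uses at most two foods. The candidates are each food alone (scaled to the tighter of protein/iron) and each pair with both constraints tight.
banana only: max(43/1, 12.8/0.4) = 43 servings → $17.20.
tofu only: max(43/13, 12.8/3.3) = 3.879 servings → $4.07.
banana + tofu with both tight: 12.89 servings and 2.316 servings → $7.59.
So the least-cost plan costs $4.07.

$4.07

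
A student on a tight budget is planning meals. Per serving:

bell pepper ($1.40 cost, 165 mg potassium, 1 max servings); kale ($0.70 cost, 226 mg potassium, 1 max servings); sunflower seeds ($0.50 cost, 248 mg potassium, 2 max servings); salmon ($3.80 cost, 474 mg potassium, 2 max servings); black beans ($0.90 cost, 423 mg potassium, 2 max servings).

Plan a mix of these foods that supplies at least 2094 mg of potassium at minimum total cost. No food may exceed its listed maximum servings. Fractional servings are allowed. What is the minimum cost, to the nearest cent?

Cost per mg of potassium: sunflower seeds $0.0020, black beans $0.0021, kale $0.0031, salmon $0.0080, bell pepper $0.0085.
Take 2 servings of sunflower seeds: +496.0 mg potassium for $1.00 (total $1.00, still need 1598.0 mg).
Take 2 servings of black beans: +846.0 mg potassium for $1.80 (total $2.80, still need 752.0 mg).
Take 1 serving of kale: +226.0 mg potassium for $0.70 (total $3.50, still need 526.0 mg).
Take 1.11 servings of salmon: +526.0 mg potassium for $4.22 (total $7.72, still need 0.0 mg).
Filling from the cheapest source first is optimal under one linear minimum: $7.72.

$7.72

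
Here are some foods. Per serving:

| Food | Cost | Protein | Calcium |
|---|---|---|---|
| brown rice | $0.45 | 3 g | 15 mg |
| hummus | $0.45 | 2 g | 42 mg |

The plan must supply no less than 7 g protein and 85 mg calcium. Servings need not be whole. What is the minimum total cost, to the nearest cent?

$1.28

The cheapest plan sits at a corner of the feasible region — with two constraints it uses at most two foods.
brown rice only: max(7/3, 85/15) = 5.667 servings → $2.55.
hummus only: max(7/2, 85/42) = 3.5 servings → $1.57.
brown rice + hummus with both tight: 1.292 servings and 1.562 servings → $1.28.
The minimum over all feasible corners is $1.28.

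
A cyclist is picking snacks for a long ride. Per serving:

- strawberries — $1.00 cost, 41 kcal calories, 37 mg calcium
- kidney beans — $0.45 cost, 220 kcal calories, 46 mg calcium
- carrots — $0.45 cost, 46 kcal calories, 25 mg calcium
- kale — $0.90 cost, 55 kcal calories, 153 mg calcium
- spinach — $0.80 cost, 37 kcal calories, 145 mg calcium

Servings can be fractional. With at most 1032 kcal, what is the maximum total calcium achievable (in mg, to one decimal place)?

4044.3 mg

Calcium per kcal: spinach 3.919, kale 2.782, strawberries 0.9024, carrots 0.5435, kidney beans 0.2091.
With no serving limits, spend the whole calories allowance on spinach: 1032 kcal / 37 kcal × 145 mg = 4044.3 mg.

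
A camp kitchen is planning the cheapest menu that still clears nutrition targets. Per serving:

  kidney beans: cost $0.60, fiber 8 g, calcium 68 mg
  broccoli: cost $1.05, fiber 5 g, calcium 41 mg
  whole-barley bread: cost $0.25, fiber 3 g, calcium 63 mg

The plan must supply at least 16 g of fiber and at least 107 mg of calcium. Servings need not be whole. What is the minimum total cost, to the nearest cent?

$1.20

Check every corner: each single food scaled to meet both minima, and each pair solved so both constraints bind.
kidney beans only: max(16/8, 107/68) = 2 servings → $1.20.
broccoli only: max(16/5, 107/41) = 3.2 servings → $3.36.
whole-barley bread only: max(16/3, 107/63) = 5.333 servings → $1.33.
kidney beans + broccoli: the both-tight solution has a negative serving — not a feasible corner.
kidney beans + whole-barley bread: intersection lies outside the first quadrant.
broccoli + whole-barley bread: intersection lies outside the first quadrant.
So the least-cost plan costs $1.20.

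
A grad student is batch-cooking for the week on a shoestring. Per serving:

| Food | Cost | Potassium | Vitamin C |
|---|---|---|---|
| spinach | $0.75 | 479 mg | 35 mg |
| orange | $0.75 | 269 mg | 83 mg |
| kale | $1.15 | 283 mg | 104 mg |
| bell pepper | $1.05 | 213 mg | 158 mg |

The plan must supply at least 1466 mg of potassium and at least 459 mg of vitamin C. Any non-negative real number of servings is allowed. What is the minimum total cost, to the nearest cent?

$4.07

spinach only: max(1466/479, 459/35) = 13.11 servings → $9.84.
orange only: max(1466/269, 459/83) = 5.53 servings → $4.15.
kale only: max(1466/283, 459/104) = 5.18 servings → $5.96.
bell pepper only: max(1466/213, 459/158) = 6.883 servings → $7.23.
spinach + orange with both targets exact would need a negative amount; discard.
spinach + kale with both tight: 0.5654 servings and 4.223 servings → $5.28.
spinach + bell pepper with both tight: 1.962 servings and 2.47 servings → $4.07.
orange + kale with both tight: 5.029 servings and 0.3996 servings → $4.23.
orange + bell pepper with both tight: 5.393 servings and 0.07223 servings → $4.12.
kale + bell pepper with both targets exact would need a negative amount; discard.
The minimum over all feasible corners is $4.07.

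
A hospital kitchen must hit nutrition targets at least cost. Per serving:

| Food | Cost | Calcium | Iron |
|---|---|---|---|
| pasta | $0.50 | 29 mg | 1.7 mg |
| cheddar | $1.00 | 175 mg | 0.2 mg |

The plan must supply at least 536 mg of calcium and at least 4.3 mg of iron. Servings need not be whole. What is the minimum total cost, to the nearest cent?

Check every corner: each single food scaled to meet both minima, and each pair solved so both constraints bind.
pasta only: max(536/29, 4.3/1.7) = 18.48 servings → $9.24.
cheddar only: max(536/175, 4.3/0.2) = 21.5 servings → $21.50.
pasta + cheddar with both tight: 2.212 servings and 2.696 servings → $3.80.
So the least-cost plan costs $3.80.

$3.80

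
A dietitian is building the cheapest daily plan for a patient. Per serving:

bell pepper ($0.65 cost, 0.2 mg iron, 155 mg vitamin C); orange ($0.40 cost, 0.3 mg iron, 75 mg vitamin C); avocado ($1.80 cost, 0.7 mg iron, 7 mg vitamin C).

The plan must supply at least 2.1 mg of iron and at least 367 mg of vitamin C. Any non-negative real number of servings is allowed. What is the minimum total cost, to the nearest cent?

bell pepper only: max(2.1/0.2, 367/155) = 10.5 servings → $6.83.
orange only: max(2.1/0.3, 367/75) = 7 servings → $2.80.
avocado only: max(2.1/0.7, 367/7) = 52.43 servings → $94.37.
bell pepper + orange: the both-tight solution has a negative serving — not a feasible corner.
bell pepper + avocado with both tight: 2.261 servings and 2.354 servings → $5.71.
orange + avocado with both tight: 4.806 servings and 0.9405 servings → $3.62.
The minimum over all feasible corners is $2.80.

$2.80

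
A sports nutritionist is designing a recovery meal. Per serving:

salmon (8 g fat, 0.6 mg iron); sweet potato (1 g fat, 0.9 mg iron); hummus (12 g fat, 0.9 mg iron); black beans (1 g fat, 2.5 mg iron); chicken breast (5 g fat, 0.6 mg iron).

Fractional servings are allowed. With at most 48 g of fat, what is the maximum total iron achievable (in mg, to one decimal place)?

Iron per g fat: black beans 2.5, sweet potato 0.9, chicken breast 0.12, salmon 0.075, hummus 0.075.
With no serving limits, spend the whole fat allowance on black beans: 48 g / 1 g × 2.5 mg = 120.0 mg.

120.0 mg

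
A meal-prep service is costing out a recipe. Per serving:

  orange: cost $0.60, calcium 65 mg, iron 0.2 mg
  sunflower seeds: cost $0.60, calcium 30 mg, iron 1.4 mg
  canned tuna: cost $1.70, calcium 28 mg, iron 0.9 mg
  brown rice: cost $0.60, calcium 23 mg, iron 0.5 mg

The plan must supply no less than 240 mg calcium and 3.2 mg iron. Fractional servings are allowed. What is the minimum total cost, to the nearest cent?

$2.82

This is a tiny linear program; its minimum lies at a vertex of the feasible set. List the vertices and price them.
orange only: max(240/65, 3.2/0.2) = 16 servings → $9.60.
sunflower seeds only: max(240/30, 3.2/1.4) = 8 servings → $4.80.
canned tuna only: max(240/28, 3.2/0.9) = 8.571 servings → $14.57.
brown rice only: max(240/23, 3.2/0.5) = 10.43 servings → $6.26.
orange + sunflower seeds with both tight: 2.824 servings and 1.882 servings → $2.82.
orange + canned tuna with both tight: 2.389 servings and 3.025 servings → $6.58.
orange + brown rice with both tight: 1.663 servings and 5.735 servings → $4.44.
sunflower seeds + canned tuna: intersection lies outside the first quadrant.
sunflower seeds + brown rice with both targets exact would need a negative amount; discard.
canned tuna + brown rice with both targets exact would need a negative amount; discard.
So the least-cost plan costs $2.82.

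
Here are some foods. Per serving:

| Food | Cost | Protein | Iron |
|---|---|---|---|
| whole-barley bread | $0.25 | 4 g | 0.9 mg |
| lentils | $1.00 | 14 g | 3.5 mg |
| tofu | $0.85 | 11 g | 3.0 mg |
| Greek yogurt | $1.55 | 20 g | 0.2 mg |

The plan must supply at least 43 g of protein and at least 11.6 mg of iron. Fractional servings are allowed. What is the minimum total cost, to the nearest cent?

$3.22

A basic optimal solution has at most two foods positive. Try each food alone and each pair with both targets met exactly.
whole-barley bread only: max(43/4, 11.6/0.9) = 12.89 servings → $3.22.
lentils only: max(43/14, 11.6/3.5) = 3.314 servings → $3.31.
tofu only: max(43/11, 11.6/3.0) = 3.909 servings → $3.32.
Greek yogurt only: max(43/20, 11.6/0.2) = 58 servings → $89.90.
whole-barley bread + lentils: intersection lies outside the first quadrant.
whole-barley bread + tofu with both tight: 0.6667 servings and 3.667 servings → $3.28.
whole-barley bread + Greek yogurt with both targets exact would need a negative amount; discard.
lentils + tofu with both tight: 0.4 servings and 3.4 servings → $3.29.
lentils + Greek yogurt: the both-tight solution has a negative serving — not a feasible corner.
tofu + Greek yogurt with both tight: 3.865 servings and 0.02422 servings → $3.32.
Cheapest feasible corner: $3.22.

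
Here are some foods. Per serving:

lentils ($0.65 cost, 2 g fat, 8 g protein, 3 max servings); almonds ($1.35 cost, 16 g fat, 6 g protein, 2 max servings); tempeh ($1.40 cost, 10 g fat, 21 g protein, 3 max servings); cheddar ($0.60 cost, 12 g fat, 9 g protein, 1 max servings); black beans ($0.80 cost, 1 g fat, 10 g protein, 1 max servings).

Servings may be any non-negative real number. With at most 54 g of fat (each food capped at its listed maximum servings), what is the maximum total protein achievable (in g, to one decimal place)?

107.9 g

Protein per g fat: black beans 10, lentils 4, tempeh 2.1, cheddar 0.75, almonds 0.375.
Take 1 serving of black beans: uses 1 g fat, +10.0 g protein (running total 10.0 g).
Take 3 servings of lentils: uses 6 g fat, +24.0 g protein (running total 34.0 g).
Take 3 servings of tempeh: uses 30 g fat, +63.0 g protein (running total 97.0 g).
Take 1 serving of cheddar: uses 12 g fat, +9.0 g protein (running total 106.0 g).
Take 0.3125 servings of almonds: uses 5 g fat, +1.9 g protein (running total 107.9 g).
Greedy by best ratio exhausts the fat allowance optimally: 107.9 g.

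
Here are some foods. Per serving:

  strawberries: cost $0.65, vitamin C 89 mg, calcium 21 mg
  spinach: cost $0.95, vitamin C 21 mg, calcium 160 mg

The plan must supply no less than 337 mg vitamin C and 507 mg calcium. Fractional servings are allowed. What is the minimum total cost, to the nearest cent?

This is a tiny linear program; its minimum lies at a vertex of the feasible set. List the vertices and price them.
strawberries only: max(337/89, 507/21) = 24.14 servings → $15.69.
spinach only: max(337/21, 507/160) = 16.05 servings → $15.25.
strawberries + spinach with both tight: 3.136 servings and 2.757 servings → $4.66.
So the least-cost plan costs $4.66.

$4.66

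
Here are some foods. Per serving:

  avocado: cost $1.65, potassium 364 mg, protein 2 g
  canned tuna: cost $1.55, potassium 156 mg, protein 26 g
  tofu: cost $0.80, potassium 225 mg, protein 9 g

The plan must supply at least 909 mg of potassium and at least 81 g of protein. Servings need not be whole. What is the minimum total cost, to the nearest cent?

Minimising a linear cost over {potassium ≥ 909, protein ≥ 81, servings ≥ 0} — the optimum is at a vertex, using one or two foods.
avocado only: max(909/364, 81/2) = 40.5 servings → $66.83.
canned tuna only: max(909/156, 81/26) = 5.827 servings → $9.03.
tofu only: max(909/225, 81/9) = 9 servings → $7.20.
avocado + canned tuna with both tight: 1.202 servings and 3.023 servings → $6.67.
avocado + tofu: the both-tight solution has a negative serving — not a feasible corner.
canned tuna + tofu with both tight: 2.259 servings and 2.474 servings → $5.48.
So the least-cost plan costs $5.48.

$5.48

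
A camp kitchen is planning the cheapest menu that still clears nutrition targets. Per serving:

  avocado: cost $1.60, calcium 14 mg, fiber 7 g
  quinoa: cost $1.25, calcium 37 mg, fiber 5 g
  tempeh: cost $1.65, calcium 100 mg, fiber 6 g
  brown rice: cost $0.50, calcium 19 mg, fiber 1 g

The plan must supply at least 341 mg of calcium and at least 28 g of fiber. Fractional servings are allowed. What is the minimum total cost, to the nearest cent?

An LP optimum is at a vertex; with two nutrient constraints at most two foods are used. Check each candidate.
avocado only: max(341/14, 28/7) = 24.36 servings → $38.97.
quinoa only: max(341/37, 28/5) = 9.216 servings → $11.52.
tempeh only: max(341/100, 28/6) = 4.667 servings → $7.70.
brown rice only: max(341/19, 28/1) = 28 servings → $14.00.
avocado + quinoa: intersection lies outside the first quadrant.
avocado + tempeh with both tight: 1.224 servings and 3.239 servings → $7.30.
avocado + brown rice with both tight: 1.605 servings and 16.76 servings → $10.95.
quinoa + tempeh with both tight: 2.712 servings and 2.406 servings → $7.36.
quinoa + brown rice with both tight: 3.293 servings and 11.53 servings → $9.88.
tempeh + brown rice: intersection lies outside the first quadrant.
So the least-cost plan costs $7.30.

$7.30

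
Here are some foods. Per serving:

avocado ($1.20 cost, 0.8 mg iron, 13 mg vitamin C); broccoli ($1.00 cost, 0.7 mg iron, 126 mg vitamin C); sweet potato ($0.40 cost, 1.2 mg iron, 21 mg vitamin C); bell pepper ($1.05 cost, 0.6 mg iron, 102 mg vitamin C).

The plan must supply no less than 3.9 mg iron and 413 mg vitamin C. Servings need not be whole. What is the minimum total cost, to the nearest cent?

$3.62

Minimising a linear cost over {iron ≥ 3.9, vitamin C ≥ 413, servings ≥ 0} — the optimum is at a vertex, using one or two foods.
avocado only: max(3.9/0.8, 413/13) = 31.77 servings → $38.12.
broccoli only: max(3.9/0.7, 413/126) = 5.571 servings → $5.57.
sweet potato only: max(3.9/1.2, 413/21) = 19.67 servings → $7.87.
bell pepper only: max(3.9/0.6, 413/102) = 6.5 servings → $6.83.
avocado + broccoli with both tight: 2.206 servings and 3.05 servings → $5.70.
avocado + sweet potato with both targets exact would need a negative amount; discard.
avocado + bell pepper with both tight: 2.033 servings and 3.79 servings → $6.42.
broccoli + sweet potato with both tight: 3.031 servings and 1.482 servings → $3.62.
broccoli + bell pepper with both targets exact would need a negative amount; discard.
sweet potato + bell pepper with both tight: 1.366 servings and 3.768 servings → $4.50.
So the least-cost plan costs $3.62.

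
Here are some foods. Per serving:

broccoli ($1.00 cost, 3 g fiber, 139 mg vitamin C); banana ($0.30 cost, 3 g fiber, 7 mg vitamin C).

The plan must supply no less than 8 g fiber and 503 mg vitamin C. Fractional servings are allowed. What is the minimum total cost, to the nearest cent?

A basic optimal solution has at most two foods positive. Try each food alone and each pair with both targets met exactly.
broccoli only: max(8/3, 503/139) = 3.619 servings → $3.62.
banana only: max(8/3, 503/7) = 71.86 servings → $21.56.
broccoli + banana with both targets exact would need a negative amount; discard.
Cheapest feasible corner: $3.62.

$3.62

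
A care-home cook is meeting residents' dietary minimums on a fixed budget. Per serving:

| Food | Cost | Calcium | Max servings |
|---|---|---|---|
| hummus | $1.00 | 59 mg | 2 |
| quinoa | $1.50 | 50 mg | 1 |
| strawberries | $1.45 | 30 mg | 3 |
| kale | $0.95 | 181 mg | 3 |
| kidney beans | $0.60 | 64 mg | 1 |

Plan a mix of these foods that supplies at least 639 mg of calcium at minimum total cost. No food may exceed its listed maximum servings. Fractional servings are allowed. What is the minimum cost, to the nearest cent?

Cost per mg of calcium: kale $0.0052, kidney beans $0.0094, hummus $0.0169, quinoa $0.0300, strawberries $0.0483.
Take 3 servings of kale: +543.0 mg calcium for $2.85 (total $2.85, still need 96.0 mg).
Take 1 serving of kidney beans: +64.0 mg calcium for $0.60 (total $3.45, still need 32.0 mg).
Take 0.5424 servings of hummus: +32.0 mg calcium for $0.54 (total $3.99, still need 0.0 mg).
Greedy by cheapest-per-mg is optimal for a single linear constraint, so the minimum cost is $3.99.

$3.99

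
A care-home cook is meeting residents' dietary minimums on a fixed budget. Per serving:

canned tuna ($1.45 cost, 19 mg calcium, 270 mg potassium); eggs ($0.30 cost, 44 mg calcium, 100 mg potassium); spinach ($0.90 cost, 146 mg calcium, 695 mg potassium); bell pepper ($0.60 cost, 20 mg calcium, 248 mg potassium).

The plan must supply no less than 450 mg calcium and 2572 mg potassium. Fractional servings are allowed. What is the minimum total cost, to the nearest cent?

This is a tiny linear program; its minimum lies at a vertex of the feasible set. List the vertices and price them.
canned tuna only: max(450/19, 2572/270) = 23.68 servings → $34.34.
eggs only: max(450/44, 2572/100) = 25.72 servings → $7.72.
spinach only: max(450/146, 2572/695) = 3.701 servings → $3.33.
bell pepper only: max(450/20, 2572/248) = 22.5 servings → $13.50.
canned tuna + eggs with both tight: 6.83 servings and 7.278 servings → $12.09.
canned tuna + spinach with both tight: 2.394 servings and 2.771 servings → $5.97.
canned tuna + bell pepper with both targets exact would need a negative amount; discard.
eggs + spinach: intersection lies outside the first quadrant.
eggs + bell pepper with both tight: 6.75 servings and 7.649 servings → $6.61.
spinach + bell pepper with both tight: 2.697 servings and 2.813 servings → $4.12.
So the least-cost plan costs $3.33.

$3.33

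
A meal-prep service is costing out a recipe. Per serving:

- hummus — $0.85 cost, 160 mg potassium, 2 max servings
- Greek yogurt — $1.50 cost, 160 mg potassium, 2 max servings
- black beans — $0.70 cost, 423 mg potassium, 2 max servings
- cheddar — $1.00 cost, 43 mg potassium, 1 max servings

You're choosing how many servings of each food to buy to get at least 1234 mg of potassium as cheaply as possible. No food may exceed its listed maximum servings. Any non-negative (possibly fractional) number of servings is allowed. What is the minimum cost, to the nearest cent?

Cost per mg of potassium: black beans $0.0017, hummus $0.0053, Greek yogurt $0.0094, cheddar $0.0233.
Take 2 servings of black beans: +846.0 mg potassium for $1.40 (total $1.40, still need 388.0 mg).
Take 2 servings of hummus: +320.0 mg potassium for $1.70 (total $3.10, still need 68.0 mg).
Take 0.425 servings of Greek yogurt: +68.0 mg potassium for $0.64 (total $3.74, still need 0.0 mg).
Filling from the cheapest source first is optimal under one linear minimum: $3.74.

$3.74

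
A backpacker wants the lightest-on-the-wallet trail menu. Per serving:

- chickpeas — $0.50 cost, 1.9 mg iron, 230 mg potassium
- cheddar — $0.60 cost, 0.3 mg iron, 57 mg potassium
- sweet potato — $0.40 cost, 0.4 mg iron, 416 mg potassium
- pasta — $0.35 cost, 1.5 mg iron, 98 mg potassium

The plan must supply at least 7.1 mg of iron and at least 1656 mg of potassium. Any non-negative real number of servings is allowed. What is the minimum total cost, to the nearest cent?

Two binding constraints pin down two serving amounts, so the optimal mix uses at most two foods. The candidates are each food alone (scaled to the tighter of iron/potassium) and each pair with both constraints tight.
chickpeas only: max(7.1/1.9, 1656/230) = 7.2 servings → $3.60.
cheddar only: max(7.1/0.3, 1656/57) = 29.05 servings → $17.43.
sweet potato only: max(7.1/0.4, 1656/416) = 17.75 servings → $7.10.
pasta only: max(7.1/1.5, 1656/98) = 16.9 servings → $5.91.
chickpeas + cheddar: intersection lies outside the first quadrant.
chickpeas + sweet potato with both tight: 3.281 servings and 2.167 servings → $2.51.
chickpeas + pasta: the both-tight solution has a negative serving — not a feasible corner.
cheddar + sweet potato with both tight: 22.46 servings and 0.9029 servings → $13.84.
cheddar + pasta with both targets exact would need a negative amount; discard.
sweet potato + pasta with both tight: 3.058 servings and 3.918 servings → $2.59.
So the least-cost plan costs $2.51.

$2.51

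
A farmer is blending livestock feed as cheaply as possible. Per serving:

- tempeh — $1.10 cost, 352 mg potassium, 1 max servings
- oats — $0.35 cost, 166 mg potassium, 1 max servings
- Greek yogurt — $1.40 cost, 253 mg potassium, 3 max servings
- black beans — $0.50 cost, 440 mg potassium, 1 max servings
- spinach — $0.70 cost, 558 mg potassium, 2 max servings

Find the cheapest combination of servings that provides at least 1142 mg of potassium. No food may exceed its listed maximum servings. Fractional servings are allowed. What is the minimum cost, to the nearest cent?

$1.38

Cost per mg of potassium: black beans $0.0011, spinach $0.0013, oats $0.0021, tempeh $0.0031, Greek yogurt $0.0055.
Take 1 serving of black beans: +440.0 mg potassium for $0.50 (total $0.50, still need 702.0 mg).
Take 1.258 servings of spinach: +702.0 mg potassium for $0.88 (total $1.38, still need 0.0 mg).
Greedy by cheapest-per-mg is optimal for a single linear constraint, so the minimum cost is $1.38.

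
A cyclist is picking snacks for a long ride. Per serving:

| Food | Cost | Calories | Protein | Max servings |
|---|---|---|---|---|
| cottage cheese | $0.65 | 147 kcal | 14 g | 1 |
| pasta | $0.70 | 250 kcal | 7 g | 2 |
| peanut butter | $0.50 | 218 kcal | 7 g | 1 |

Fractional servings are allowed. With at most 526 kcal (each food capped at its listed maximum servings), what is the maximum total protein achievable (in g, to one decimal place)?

25.5 g

Protein per kcal: cottage cheese 0.09524, peanut butter 0.03211, pasta 0.028.
Take 1 serving of cottage cheese: uses 147 kcal, +14.0 g protein (running total 14.0 g).
Take 1 serving of peanut butter: uses 218 kcal, +7.0 g protein (running total 21.0 g).
Take 0.644 servings of pasta: uses 161 kcal, +4.5 g protein (running total 25.5 g).
Filling greedily by protein-per-kcal is optimal for one linear limit, giving 25.5 g.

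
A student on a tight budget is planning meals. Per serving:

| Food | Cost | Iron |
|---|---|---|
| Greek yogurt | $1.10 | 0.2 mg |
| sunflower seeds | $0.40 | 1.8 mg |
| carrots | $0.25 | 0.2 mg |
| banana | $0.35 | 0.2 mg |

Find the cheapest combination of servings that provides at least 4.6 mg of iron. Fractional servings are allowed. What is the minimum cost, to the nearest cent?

Cost per mg of iron: sunflower seeds $0.2222, carrots $1.2500, banana $1.7500, Greek yogurt $5.5000.
With no serving limits, use only sunflower seeds: 4.6 mg / 1.8 mg = 2.556 servings × $0.40 = $1.02.

$1.02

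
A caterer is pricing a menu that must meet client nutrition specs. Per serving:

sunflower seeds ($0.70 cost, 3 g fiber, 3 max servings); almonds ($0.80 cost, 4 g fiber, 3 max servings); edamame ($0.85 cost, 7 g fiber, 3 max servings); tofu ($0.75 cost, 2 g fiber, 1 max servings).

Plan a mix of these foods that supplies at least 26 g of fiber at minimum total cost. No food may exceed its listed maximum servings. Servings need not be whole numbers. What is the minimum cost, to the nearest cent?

$3.55

Cost per g of fiber: edamame $0.1214, almonds $0.2000, sunflower seeds $0.2333, tofu $0.3750.
Take 3 servings of edamame: +21.0 g fiber for $2.55 (total $2.55, still need 5.0 g).
Take 1.25 servings of almonds: +5.0 g fiber for $1.00 (total $3.55, still need 0.0 g).
Filling from the cheapest source first is optimal under one linear minimum: $3.55.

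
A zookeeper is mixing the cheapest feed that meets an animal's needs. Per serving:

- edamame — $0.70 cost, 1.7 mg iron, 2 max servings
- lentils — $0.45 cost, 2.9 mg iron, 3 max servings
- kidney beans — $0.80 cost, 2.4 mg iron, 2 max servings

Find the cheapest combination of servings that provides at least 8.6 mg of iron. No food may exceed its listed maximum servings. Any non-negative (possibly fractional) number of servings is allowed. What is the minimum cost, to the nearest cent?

$1.33

Cost per mg of iron: lentils $0.1552, kidney beans $0.3333, edamame $0.4118.
Take 2.966 servings of lentils: +8.6 mg iron for $1.33 (total $1.33, still need 0.0 mg).
Greedy by cheapest-per-mg is optimal for a single linear constraint, so the minimum cost is $1.33.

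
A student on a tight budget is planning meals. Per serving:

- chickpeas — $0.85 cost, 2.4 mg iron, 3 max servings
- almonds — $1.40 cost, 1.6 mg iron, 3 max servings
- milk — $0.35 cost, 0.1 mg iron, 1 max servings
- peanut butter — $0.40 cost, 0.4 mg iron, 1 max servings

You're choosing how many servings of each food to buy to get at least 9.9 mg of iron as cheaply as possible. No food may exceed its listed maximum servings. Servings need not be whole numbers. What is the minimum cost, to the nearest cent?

Cost per mg of iron: chickpeas $0.3542, almonds $0.8750, peanut butter $1.0000, milk $3.5000.
Take 3 servings of chickpeas: +7.2 mg iron for $2.55 (total $2.55, still need 2.7 mg).
Take 1.688 servings of almonds: +2.7 mg iron for $2.36 (total $4.91, still need 0.0 mg).
Filling from the cheapest source first is optimal under one linear minimum: $4.91.

$4.91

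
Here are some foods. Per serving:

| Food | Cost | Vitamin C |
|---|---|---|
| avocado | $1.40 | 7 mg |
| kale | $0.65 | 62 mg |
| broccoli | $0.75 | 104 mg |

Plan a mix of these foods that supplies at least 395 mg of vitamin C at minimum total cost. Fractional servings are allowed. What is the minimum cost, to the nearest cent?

$2.85

Cost per mg of vitamin C: broccoli $0.0072, kale $0.0105, avocado $0.2000.
With no serving limits, use only broccoli: 395 mg / 104 mg = 3.798 servings × $0.75 = $2.85.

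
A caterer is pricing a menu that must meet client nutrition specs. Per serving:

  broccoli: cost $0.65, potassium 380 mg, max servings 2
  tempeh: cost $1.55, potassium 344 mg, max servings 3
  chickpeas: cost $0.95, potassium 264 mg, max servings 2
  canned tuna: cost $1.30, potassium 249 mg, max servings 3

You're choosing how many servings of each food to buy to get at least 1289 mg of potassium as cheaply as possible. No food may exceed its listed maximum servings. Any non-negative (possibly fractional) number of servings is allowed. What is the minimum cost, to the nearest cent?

$3.20

Cost per mg of potassium: broccoli $0.0017, chickpeas $0.0036, tempeh $0.0045, canned tuna $0.0052.
Take 2 servings of broccoli: +760.0 mg potassium for $1.30 (total $1.30, still need 529.0 mg).
Take 2 servings of chickpeas: +528.0 mg potassium for $1.90 (total $3.20, still need 1.0 mg).
Take 0.002907 servings of tempeh: +1.0 mg potassium for $0.00 (total $3.20, still need 0.0 mg).
Filling from the cheapest source first is optimal under one linear minimum: $3.20.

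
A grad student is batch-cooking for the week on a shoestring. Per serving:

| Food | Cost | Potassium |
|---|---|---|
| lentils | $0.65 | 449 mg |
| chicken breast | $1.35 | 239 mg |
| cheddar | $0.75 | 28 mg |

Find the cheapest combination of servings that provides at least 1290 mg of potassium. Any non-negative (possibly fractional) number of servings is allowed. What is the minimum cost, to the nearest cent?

Cost per mg of potassium: lentils $0.0014, chicken breast $0.0056, cheddar $0.0268.
With no serving limits, use only lentils: 1290 mg / 449 mg = 2.873 servings × $0.65 = $1.87.

$1.87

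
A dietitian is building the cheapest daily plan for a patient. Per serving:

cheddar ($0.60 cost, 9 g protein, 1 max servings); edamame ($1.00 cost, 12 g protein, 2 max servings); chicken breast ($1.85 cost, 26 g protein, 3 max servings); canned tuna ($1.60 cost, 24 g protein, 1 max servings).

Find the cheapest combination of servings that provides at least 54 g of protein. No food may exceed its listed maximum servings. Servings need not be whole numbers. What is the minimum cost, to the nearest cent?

$3.69

Cost per g of protein: cheddar $0.0667, canned tuna $0.0667, chicken breast $0.0712, edamame $0.0833.
Take 1 serving of cheddar: +9.0 g protein for $0.60 (total $0.60, still need 45.0 g).
Take 1 serving of canned tuna: +24.0 g protein for $1.60 (total $2.20, still need 21.0 g).
Take 0.8077 servings of chicken breast: +21.0 g protein for $1.49 (total $3.69, still need 0.0 g).
Filling from the cheapest source first is optimal under one linear minimum: $3.69.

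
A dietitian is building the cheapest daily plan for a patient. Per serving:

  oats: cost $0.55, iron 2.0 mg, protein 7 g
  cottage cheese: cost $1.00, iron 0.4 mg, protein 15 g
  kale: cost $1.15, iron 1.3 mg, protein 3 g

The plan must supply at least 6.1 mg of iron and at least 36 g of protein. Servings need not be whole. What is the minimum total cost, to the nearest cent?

oats only: max(6.1/2.0, 36/7) = 5.143 servings → $2.83.
cottage cheese only: max(6.1/0.4, 36/15) = 15.25 servings → $15.25.
kale only: max(6.1/1.3, 36/3) = 12 servings → $13.80.
oats + cottage cheese with both tight: 2.835 servings and 1.077 servings → $2.64.
oats + kale: the both-tight solution has a negative serving — not a feasible corner.
cottage cheese + kale with both tight: 1.557 servings and 4.213 servings → $6.40.
The minimum over all feasible corners is $2.64.

$2.64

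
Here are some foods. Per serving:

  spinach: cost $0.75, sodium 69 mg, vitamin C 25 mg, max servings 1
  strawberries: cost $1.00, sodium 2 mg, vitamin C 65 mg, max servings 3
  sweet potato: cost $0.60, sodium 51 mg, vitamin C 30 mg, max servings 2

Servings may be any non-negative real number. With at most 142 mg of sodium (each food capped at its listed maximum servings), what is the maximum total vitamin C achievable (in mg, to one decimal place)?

267.3 mg

Vitamin C per mg sodium: strawberries 32.5, sweet potato 0.5882, spinach 0.3623.
Take 3 servings of strawberries: uses 6 mg sodium, +195.0 mg vitamin C (running total 195.0 mg).
Take 2 servings of sweet potato: uses 102 mg sodium, +60.0 mg vitamin C (running total 255.0 mg).
Take 0.4928 servings of spinach: uses 34 mg sodium, +12.3 mg vitamin C (running total 267.3 mg).
Greedy by best ratio exhausts the sodium allowance optimally: 267.3 mg.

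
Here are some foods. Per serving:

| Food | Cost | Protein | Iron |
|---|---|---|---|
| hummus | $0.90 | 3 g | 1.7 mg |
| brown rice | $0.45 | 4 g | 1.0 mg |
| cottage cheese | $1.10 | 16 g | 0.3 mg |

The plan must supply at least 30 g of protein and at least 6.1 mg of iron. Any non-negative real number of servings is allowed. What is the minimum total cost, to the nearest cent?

For a min-cost LP with two ≥-constraints, a basic feasible solution has at most two positive variables.
hummus only: max(30/3, 6.1/1.7) = 10 servings → $9.00.
brown rice only: max(30/4, 6.1/1.0) = 7.5 servings → $3.38.
cottage cheese only: max(30/16, 6.1/0.3) = 20.33 servings → $22.37.
hummus + brown rice: the both-tight solution has a negative serving — not a feasible corner.
hummus + cottage cheese with both tight: 3.369 servings and 1.243 servings → $4.40.
brown rice + cottage cheese with both tight: 5.986 servings and 0.3784 servings → $3.11.
So the least-cost plan costs $3.11.

$3.11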